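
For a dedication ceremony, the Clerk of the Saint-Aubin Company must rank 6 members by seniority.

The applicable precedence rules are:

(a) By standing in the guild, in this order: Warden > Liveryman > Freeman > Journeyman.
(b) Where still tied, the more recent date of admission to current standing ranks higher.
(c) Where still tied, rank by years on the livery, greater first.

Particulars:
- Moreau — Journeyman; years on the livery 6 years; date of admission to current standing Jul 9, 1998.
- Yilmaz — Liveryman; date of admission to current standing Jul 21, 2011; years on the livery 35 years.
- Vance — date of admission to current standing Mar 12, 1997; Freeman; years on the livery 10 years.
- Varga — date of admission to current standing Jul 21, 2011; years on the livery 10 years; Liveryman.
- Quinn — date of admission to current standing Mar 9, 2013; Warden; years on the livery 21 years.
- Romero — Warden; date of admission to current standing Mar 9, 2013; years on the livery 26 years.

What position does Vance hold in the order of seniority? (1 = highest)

By standing in the guild: Romero and Quinn (Warden); then Yilmaz and Varga (Liveryman); then Vance (Freeman); then Moreau (Journeyman).
Romero and Quinn both have date of admission to current standing Mar 9, 2013, so the next rule applies.
Among Romero and Quinn, by years on the livery (higher first): Romero (26 years) before Quinn (21 years).
Yilmaz and Varga both have date of admission to current standing Jul 21, 2011, so the next rule applies.
Among Yilmaz and Varga, by years on the livery (higher first): Yilmaz (35 years) before Varga (10 years).
Order: Romero, Quinn, Yilmaz, Varga, Vance, Moreau. So position 5.

5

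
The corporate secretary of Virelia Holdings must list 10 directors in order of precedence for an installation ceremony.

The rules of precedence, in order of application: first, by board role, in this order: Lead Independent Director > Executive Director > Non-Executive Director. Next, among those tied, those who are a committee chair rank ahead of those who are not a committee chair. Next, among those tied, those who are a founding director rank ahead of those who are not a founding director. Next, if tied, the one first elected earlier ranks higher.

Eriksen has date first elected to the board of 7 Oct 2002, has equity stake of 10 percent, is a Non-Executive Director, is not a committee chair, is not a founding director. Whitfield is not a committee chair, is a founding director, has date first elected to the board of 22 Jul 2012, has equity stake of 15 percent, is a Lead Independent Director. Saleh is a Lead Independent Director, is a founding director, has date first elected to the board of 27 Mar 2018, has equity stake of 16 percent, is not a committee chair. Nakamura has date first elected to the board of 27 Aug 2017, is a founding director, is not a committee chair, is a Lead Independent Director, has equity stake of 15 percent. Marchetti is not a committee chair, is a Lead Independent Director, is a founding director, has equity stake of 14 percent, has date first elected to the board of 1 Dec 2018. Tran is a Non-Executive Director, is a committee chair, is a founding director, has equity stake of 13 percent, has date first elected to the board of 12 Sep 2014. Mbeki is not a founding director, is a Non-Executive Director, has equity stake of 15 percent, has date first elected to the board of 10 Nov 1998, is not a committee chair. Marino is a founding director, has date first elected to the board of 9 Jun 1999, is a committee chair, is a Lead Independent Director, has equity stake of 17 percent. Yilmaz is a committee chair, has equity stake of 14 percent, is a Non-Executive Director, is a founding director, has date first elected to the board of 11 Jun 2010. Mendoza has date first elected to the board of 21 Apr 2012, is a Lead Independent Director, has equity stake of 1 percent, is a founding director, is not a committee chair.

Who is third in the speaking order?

By board role: Marino, Mendoza, Whitfield, Nakamura, Saleh and Marchetti (Lead Independent Director); then Yilmaz, Tran, Mbeki and Eriksen (Non-Executive Director).
Among Marino, Mendoza, Whitfield, Nakamura, Saleh and Marchetti, a committee chair before not a committee chair: Marino (a committee chair) before Mendoza, Whitfield, Nakamura, Saleh and Marchetti (not a committee chair).
Mendoza, Whitfield, Nakamura, Saleh and Marchetti are each a founding director, so the next rule applies.
Among Mendoza, Whitfield, Nakamura, Saleh and Marchetti, by date first elected to the board (earlier first): Mendoza (21 Apr 2012) before Whitfield (22 Jul 2012) before Nakamura (27 Aug 2017) before Saleh (27 Mar 2018) before Marchetti (1 Dec 2018).
Among Yilmaz, Tran, Mbeki and Eriksen, a committee chair before not a committee chair: Yilmaz and Tran (a committee chair) before Mbeki and Eriksen (not a committee chair).
Yilmaz and Tran are each a founding director, so the next rule applies.
Among Yilmaz and Tran, by date first elected to the board (earlier first): Yilmaz (11 Jun 2010) before Tran (12 Sep 2014).
Mbeki and Eriksen are each not a founding director, so the next rule applies.
Among Mbeki and Eriksen, by date first elected to the board (earlier first): Mbeki (10 Nov 1998) before Eriksen (7 Oct 2002).
Order: Marino, Mendoza, Whitfield, Nakamura, Saleh, Marchetti, Yilmaz, Tran, Mbeki, Eriksen.

Whitfield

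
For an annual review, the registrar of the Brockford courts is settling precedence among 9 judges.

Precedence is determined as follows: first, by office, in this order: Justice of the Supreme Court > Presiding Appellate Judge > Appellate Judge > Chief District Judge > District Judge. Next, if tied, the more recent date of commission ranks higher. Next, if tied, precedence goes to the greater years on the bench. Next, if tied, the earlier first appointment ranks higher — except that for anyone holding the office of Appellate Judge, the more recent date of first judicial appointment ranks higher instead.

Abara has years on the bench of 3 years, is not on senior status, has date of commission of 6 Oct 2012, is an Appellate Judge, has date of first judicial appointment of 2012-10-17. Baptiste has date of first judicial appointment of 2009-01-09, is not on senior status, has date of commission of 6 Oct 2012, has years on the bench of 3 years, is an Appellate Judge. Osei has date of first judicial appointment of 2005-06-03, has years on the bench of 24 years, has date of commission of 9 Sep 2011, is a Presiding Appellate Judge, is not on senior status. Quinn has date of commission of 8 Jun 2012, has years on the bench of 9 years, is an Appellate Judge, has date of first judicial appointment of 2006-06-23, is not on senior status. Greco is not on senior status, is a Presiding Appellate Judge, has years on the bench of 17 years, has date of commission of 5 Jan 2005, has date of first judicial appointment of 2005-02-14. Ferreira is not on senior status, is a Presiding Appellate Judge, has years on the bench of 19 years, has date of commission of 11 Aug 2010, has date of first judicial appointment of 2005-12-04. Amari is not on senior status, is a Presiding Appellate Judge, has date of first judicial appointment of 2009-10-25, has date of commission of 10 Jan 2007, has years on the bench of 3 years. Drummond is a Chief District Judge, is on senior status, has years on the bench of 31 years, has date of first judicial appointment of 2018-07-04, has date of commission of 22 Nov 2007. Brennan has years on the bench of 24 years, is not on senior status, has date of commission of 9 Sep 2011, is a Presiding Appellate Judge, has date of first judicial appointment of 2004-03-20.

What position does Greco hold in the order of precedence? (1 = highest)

By office: Brennan, Osei, Ferreira, Amari and Greco (Presiding Appellate Judge); then Abara, Baptiste and Quinn (Appellate Judge); then Drummond (Chief District Judge).
Among Brennan, Osei, Ferreira, Amari and Greco, by date of commission (later first): Brennan and Osei (9 Sep 2011) before Ferreira (11 Aug 2010) before Amari (10 Jan 2007) before Greco (5 Jan 2005).
Brennan and Osei both have years on the bench 24 years, so the next rule applies.
Among Brennan and Osei, by date of first judicial appointment (earlier first): Brennan (2004-03-20) before Osei (2005-06-03).
Among Abara, Baptiste and Quinn, by date of commission (later first): Abara and Baptiste (6 Oct 2012) before Quinn (8 Jun 2012).
Abara and Baptiste both have years on the bench 3 years, so the next rule applies.
Among Abara and Baptiste, by date of first judicial appointment (later first) (reversed rule for this group): Abara (2012-10-17) before Baptiste (2009-01-09).
Order: Brennan, Osei, Ferreira, Amari, Greco, Abara, Baptiste, Quinn, Drummond. So position 5.

5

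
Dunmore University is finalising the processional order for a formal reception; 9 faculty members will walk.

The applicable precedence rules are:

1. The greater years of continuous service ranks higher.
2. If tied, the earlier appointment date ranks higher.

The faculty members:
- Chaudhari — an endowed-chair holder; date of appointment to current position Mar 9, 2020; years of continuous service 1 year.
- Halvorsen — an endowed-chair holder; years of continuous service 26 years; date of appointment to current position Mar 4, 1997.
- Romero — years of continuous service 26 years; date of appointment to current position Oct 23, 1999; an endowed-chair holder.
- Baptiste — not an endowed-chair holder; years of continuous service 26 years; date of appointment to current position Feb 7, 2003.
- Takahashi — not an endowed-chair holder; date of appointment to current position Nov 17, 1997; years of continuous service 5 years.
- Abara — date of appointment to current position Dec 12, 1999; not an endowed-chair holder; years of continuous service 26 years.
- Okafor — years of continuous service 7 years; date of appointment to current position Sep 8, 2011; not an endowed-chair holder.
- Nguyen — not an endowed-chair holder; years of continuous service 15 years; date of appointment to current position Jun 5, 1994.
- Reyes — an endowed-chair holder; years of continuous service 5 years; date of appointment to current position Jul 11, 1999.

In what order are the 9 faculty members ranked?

By years of continuous service (higher first): Halvorsen, Romero, Abara and Baptiste (each 26 years); then Nguyen (15 years); then Okafor (7 years); then Takahashi and Reyes (both 5 years); then Chaudhari (1 year).
Among Halvorsen, Romero, Abara and Baptiste, by date of appointment to current position (earlier first): Halvorsen (Mar 4, 1997) before Romero (Oct 23, 1999) before Abara (Dec 12, 1999) before Baptiste (Feb 7, 2003).
Among Takahashi and Reyes, by date of appointment to current position (earlier first): Takahashi (Nov 17, 1997) before Reyes (Jul 11, 1999).
Full order: Halvorsen, Romero, Abara, Baptiste, Nguyen, Okafor, Takahashi, Reyes, Chaudhari.

Halvorsen, Romero, Abara, Baptiste, Nguyen, Okafor, Takahashi, Reyes, Chaudhari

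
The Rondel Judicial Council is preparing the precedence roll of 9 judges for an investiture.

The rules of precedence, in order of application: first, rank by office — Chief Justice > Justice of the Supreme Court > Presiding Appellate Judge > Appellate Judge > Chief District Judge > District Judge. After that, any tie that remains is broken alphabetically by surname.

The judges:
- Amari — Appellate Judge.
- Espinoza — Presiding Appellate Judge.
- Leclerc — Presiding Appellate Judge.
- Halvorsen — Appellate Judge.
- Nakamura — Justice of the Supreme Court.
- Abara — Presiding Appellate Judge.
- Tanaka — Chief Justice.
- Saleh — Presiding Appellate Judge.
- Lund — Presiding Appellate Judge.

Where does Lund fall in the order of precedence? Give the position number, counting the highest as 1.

By office: Tanaka (Chief Justice); then Nakamura (Justice of the Supreme Court); then Abara, Espinoza, Leclerc, Lund and Saleh (Presiding Appellate Judge); then Amari and Halvorsen (Appellate Judge).
Among Abara, Espinoza, Leclerc, Lund and Saleh, alphabetically by surname: Abara before Espinoza before Leclerc before Lund before Saleh.
Among Amari and Halvorsen, alphabetically by surname: Amari before Halvorsen.
Order: Tanaka, Nakamura, Abara, Espinoza, Leclerc, Lund, Saleh, Amari, Halvorsen. So position 6.

6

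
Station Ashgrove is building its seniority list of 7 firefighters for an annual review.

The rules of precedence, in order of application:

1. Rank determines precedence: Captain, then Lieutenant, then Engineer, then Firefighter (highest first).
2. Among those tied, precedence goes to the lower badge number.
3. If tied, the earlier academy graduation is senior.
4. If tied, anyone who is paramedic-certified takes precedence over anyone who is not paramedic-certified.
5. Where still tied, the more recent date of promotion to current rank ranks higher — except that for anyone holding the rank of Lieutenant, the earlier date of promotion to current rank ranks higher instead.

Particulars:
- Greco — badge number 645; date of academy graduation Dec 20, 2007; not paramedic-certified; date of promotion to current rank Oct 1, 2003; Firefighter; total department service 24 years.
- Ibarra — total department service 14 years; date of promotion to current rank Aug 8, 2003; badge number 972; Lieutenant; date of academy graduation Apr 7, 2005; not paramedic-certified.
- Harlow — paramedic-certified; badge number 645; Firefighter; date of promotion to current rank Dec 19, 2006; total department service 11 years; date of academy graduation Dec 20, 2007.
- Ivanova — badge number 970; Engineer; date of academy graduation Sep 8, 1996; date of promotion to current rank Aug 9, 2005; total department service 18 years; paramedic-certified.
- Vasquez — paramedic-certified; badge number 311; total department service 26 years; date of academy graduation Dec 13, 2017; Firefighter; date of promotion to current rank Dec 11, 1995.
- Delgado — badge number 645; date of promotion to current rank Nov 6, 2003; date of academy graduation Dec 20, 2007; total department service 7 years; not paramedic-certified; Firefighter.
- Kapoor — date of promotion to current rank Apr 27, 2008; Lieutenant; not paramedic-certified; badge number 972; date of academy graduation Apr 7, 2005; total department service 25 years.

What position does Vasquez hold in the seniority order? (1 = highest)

By rank: Ibarra and Kapoor (Lieutenant); then Ivanova (Engineer); then Vasquez, Harlow, Delgado and Greco (Firefighter).
Ibarra and Kapoor both have badge number 972, so the next rule applies.
Ibarra and Kapoor both have date of academy graduation Apr 7, 2005, so the next rule applies.
Ibarra and Kapoor are each not paramedic-certified, so the next rule applies.
Among Ibarra and Kapoor, by date of promotion to current rank (earlier first) (reversed rule for this group): Ibarra (Aug 8, 2003) before Kapoor (Apr 27, 2008).
Among Vasquez, Harlow, Delgado and Greco, by badge number (lower first): Vasquez (311) before Harlow, Delgado and Greco (645).
Harlow, Delgado and Greco all have date of academy graduation Dec 20, 2007, so the next rule applies.
Among Harlow, Delgado and Greco, paramedic-certified before not paramedic-certified: Harlow (paramedic-certified) before Delgado and Greco (not paramedic-certified).
Among Delgado and Greco, by date of promotion to current rank (later first): Delgado (Nov 6, 2003) before Greco (Oct 1, 2003).
Order: Ibarra, Kapoor, Ivanova, Vasquez, Harlow, Delgado, Greco. So position 4.

4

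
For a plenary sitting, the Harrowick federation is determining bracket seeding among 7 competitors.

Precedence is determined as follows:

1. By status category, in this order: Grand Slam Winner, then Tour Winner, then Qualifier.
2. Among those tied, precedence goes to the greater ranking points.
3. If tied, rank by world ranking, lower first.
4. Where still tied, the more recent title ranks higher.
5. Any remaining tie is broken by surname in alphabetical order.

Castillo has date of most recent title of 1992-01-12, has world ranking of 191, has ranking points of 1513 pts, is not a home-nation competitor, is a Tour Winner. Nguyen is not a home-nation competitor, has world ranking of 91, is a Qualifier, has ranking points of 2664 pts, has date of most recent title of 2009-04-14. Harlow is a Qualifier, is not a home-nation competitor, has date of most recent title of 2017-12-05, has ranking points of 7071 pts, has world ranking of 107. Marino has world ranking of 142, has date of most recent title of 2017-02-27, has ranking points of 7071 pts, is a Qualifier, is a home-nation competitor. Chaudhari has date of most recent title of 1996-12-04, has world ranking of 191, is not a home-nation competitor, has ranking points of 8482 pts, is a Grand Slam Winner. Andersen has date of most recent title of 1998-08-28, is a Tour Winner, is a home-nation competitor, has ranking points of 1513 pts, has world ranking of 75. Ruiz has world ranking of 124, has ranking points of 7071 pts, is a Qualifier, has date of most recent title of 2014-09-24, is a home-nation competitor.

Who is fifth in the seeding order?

Ruiz

By status category: Chaudhari (Grand Slam Winner); then Andersen and Castillo (Tour Winner); then Harlow, Ruiz, Marino and Nguyen (Qualifier).
Andersen and Castillo both have ranking points 1513 pts, so the next rule applies.
Among Andersen and Castillo, by world ranking (lower first): Andersen (75) before Castillo (191).
Among Harlow, Ruiz, Marino and Nguyen, by ranking points (higher first): Harlow, Ruiz and Marino (7071 pts) before Nguyen (2664 pts).
Among Harlow, Ruiz and Marino, by world ranking (lower first): Harlow (107) before Ruiz (124) before Marino (142).
Order: Chaudhari, Andersen, Castillo, Harlow, Ruiz, Marino, Nguyen.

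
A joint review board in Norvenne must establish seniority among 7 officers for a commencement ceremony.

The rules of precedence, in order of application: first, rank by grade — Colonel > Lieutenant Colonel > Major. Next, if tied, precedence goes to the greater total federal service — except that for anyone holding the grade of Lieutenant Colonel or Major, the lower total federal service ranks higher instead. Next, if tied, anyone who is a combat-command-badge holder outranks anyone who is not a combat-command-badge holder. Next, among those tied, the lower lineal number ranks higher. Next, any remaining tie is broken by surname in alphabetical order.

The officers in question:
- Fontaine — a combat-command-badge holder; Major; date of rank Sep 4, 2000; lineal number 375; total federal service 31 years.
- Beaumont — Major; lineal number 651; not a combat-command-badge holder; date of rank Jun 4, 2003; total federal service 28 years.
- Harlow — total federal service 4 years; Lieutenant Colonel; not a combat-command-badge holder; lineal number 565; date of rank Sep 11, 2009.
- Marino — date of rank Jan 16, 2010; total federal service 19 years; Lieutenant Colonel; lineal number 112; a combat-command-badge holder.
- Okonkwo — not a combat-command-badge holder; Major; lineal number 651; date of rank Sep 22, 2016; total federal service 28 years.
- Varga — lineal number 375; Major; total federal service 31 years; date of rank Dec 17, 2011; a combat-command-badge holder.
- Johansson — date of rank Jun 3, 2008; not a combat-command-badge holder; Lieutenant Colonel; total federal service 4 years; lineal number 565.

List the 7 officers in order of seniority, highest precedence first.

By grade: Harlow, Johansson and Marino (Lieutenant Colonel); then Beaumont, Okonkwo, Fontaine and Varga (Major).
Among Harlow, Johansson and Marino, by total federal service (lower first) (reversed rule for this group): Harlow and Johansson (4 years) before Marino (19 years).
Harlow and Johansson are each not a combat-command-badge holder, so the next rule applies.
Harlow and Johansson both have lineal number 565, so the next rule applies.
Among Harlow and Johansson, alphabetically by surname: Harlow before Johansson.
Among Beaumont, Okonkwo, Fontaine and Varga, by total federal service (lower first) (reversed rule for this group): Beaumont and Okonkwo (28 years) before Fontaine and Varga (31 years).
Beaumont and Okonkwo are each not a combat-command-badge holder, so the next rule applies.
Beaumont and Okonkwo both have lineal number 651, so the next rule applies.
Among Beaumont and Okonkwo, alphabetically by surname: Beaumont before Okonkwo.
Fontaine and Varga are each a combat-command-badge holder, so the next rule applies.
Fontaine and Varga both have lineal number 375, so the next rule applies.
Among Fontaine and Varga, alphabetically by surname: Fontaine before Varga.
Full order: Harlow, Johansson, Marino, Beaumont, Okonkwo, Fontaine, Varga.

Harlow, Johansson, Marino, Beaumont, Okonkwo, Fontaine, Varga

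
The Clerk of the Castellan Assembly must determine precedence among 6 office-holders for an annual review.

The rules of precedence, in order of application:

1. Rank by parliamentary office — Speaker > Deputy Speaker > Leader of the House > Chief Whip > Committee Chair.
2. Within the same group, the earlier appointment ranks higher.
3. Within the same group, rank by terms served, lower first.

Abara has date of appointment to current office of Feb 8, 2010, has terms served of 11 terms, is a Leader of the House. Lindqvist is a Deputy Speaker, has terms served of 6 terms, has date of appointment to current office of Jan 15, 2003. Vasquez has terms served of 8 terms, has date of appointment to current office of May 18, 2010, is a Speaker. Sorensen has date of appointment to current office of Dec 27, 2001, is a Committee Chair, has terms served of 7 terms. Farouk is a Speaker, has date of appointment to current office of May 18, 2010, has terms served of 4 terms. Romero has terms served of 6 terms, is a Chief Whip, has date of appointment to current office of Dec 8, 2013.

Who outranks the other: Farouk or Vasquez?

By parliamentary office: Farouk and Vasquez (Speaker); then Lindqvist (Deputy Speaker); then Abara (Leader of the House); then Romero (Chief Whip); then Sorensen (Committee Chair).
Farouk and Vasquez both have date of appointment to current office May 18, 2010, so the next rule applies.
Among Farouk and Vasquez, by terms served (lower first): Farouk (4 terms) before Vasquez (8 terms).
So Farouk takes precedence.

Farouk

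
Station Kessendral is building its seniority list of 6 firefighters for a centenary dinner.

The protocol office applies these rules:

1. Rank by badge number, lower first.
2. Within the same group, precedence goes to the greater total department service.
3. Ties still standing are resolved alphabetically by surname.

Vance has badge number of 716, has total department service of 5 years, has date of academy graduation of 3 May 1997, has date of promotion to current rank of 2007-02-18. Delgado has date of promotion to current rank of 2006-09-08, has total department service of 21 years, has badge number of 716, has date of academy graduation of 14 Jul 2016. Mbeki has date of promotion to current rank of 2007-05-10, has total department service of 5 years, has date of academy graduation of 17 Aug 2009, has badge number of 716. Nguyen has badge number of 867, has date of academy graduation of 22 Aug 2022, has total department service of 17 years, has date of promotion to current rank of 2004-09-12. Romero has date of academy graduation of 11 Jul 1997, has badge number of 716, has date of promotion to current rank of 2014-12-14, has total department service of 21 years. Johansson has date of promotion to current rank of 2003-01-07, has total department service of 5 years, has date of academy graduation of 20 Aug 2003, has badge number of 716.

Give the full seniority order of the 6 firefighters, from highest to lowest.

By badge number (lower first): Delgado, Romero, Johansson, Mbeki and Vance (each 716); then Nguyen (867).
Among Delgado, Romero, Johansson, Mbeki and Vance, by total department service (higher first): Delgado and Romero (21 years) before Johansson, Mbeki and Vance (5 years).
Among Delgado and Romero, alphabetically by surname: Delgado before Romero.
Among Johansson, Mbeki and Vance, alphabetically by surname: Johansson before Mbeki before Vance.
Full order: Delgado, Romero, Johansson, Mbeki, Vance, Nguyen.

Delgado, Romero, Johansson, Mbeki, Vance, Nguyen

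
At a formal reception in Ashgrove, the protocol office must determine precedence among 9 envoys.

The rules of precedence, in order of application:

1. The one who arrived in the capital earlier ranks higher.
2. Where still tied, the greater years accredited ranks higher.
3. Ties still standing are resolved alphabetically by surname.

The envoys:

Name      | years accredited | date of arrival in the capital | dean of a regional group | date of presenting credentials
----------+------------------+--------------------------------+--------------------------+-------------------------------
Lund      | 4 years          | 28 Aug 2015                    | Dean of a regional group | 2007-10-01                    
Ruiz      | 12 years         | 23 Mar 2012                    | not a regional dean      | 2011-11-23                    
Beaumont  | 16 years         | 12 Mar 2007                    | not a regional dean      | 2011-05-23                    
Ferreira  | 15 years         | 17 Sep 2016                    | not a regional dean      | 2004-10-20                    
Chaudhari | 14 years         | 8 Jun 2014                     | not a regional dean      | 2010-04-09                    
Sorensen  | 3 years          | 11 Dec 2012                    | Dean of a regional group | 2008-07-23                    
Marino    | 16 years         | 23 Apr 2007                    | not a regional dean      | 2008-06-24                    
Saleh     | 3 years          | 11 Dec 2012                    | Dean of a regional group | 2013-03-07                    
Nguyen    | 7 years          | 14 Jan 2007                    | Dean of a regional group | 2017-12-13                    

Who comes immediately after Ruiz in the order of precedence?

Saleh

By date of arrival in the capital (earlier first): Nguyen (14 Jan 2007); then Beaumont (12 Mar 2007); then Marino (23 Apr 2007); then Ruiz (23 Mar 2012); then Saleh and Sorensen (both 11 Dec 2012); then Chaudhari (8 Jun 2014); then Lund (28 Aug 2015); then Ferreira (17 Sep 2016).
Saleh and Sorensen both have years accredited 3 years, so the next rule applies.
Among Saleh and Sorensen, alphabetically by surname: Saleh before Sorensen.
Order: Nguyen, Beaumont, Marino, Ruiz, Saleh, Sorensen, Chaudhari, Lund, Ferreira.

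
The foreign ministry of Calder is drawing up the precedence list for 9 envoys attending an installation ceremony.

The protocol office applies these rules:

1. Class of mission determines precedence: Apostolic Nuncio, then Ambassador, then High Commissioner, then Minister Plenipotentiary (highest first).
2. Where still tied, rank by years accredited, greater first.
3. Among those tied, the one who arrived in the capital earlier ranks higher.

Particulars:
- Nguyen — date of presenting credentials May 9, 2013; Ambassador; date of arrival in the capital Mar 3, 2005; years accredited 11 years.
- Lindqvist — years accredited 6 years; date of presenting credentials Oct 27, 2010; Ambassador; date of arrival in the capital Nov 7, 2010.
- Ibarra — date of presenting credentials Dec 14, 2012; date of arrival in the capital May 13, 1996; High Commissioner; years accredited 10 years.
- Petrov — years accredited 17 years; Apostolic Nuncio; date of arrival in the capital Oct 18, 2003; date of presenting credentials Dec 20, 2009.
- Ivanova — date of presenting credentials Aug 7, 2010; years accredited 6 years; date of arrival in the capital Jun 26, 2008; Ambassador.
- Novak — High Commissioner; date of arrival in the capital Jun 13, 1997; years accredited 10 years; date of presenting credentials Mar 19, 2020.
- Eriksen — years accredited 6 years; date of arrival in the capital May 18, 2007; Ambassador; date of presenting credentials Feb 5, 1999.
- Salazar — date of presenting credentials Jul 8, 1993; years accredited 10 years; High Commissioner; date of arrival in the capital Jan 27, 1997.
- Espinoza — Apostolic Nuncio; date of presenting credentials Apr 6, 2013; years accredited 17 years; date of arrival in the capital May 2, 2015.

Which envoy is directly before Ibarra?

Lindqvist

By class of mission: Petrov and Espinoza (Apostolic Nuncio); then Nguyen, Eriksen, Ivanova and Lindqvist (Ambassador); then Ibarra, Salazar and Novak (High Commissioner).
Petrov and Espinoza both have years accredited 17 years, so the next rule applies.
Among Petrov and Espinoza, by date of arrival in the capital (earlier first): Petrov (Oct 18, 2003) before Espinoza (May 2, 2015).
Among Nguyen, Eriksen, Ivanova and Lindqvist, by years accredited (higher first): Nguyen (11 years) before Eriksen, Ivanova and Lindqvist (6 years).
Among Eriksen, Ivanova and Lindqvist, by date of arrival in the capital (earlier first): Eriksen (May 18, 2007) before Ivanova (Jun 26, 2008) before Lindqvist (Nov 7, 2010).
Ibarra, Salazar and Novak all have years accredited 10 years, so the next rule applies.
Among Ibarra, Salazar and Novak, by date of arrival in the capital (earlier first): Ibarra (May 13, 1996) before Salazar (Jan 27, 1997) before Novak (Jun 13, 1997).
Order: Petrov, Espinoza, Nguyen, Eriksen, Ivanova, Lindqvist, Ibarra, Salazar, Novak.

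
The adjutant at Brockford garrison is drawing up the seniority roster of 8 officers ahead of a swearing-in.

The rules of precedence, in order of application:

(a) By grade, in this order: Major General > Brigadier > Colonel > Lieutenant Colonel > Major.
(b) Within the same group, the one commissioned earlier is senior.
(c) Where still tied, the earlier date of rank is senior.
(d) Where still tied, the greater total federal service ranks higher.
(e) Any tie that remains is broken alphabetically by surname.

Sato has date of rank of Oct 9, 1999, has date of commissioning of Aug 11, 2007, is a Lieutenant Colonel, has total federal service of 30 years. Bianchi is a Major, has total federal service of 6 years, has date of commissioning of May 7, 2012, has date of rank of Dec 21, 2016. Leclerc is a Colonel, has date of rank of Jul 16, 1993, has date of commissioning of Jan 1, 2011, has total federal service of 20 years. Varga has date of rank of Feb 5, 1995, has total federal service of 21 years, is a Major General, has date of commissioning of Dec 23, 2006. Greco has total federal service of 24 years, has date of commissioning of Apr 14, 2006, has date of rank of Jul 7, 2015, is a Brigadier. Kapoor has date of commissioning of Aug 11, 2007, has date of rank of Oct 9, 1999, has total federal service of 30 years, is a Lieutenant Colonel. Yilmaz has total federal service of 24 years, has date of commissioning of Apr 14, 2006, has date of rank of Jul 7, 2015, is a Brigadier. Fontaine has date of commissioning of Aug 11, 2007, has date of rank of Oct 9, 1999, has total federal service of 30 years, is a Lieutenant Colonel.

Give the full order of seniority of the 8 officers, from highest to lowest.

Varga, Greco, Yilmaz, Leclerc, Fontaine, Kapoor, Sato, Bianchi

By grade: Varga (Major General); then Greco and Yilmaz (Brigadier); then Leclerc (Colonel); then Fontaine, Kapoor and Sato (Lieutenant Colonel); then Bianchi (Major).
Greco and Yilmaz both have date of commissioning Apr 14, 2006, so the next rule applies.
Greco and Yilmaz both have date of rank Jul 7, 2015, so the next rule applies.
Greco and Yilmaz both have total federal service 24 years, so the next rule applies.
Among Greco and Yilmaz, alphabetically by surname: Greco before Yilmaz.
Fontaine, Kapoor and Sato all have date of commissioning Aug 11, 2007, so the next rule applies.
Fontaine, Kapoor and Sato all have date of rank Oct 9, 1999, so the next rule applies.
Fontaine, Kapoor and Sato all have total federal service 30 years, so the next rule applies.
Among Fontaine, Kapoor and Sato, alphabetically by surname: Fontaine before Kapoor before Sato.
Full order: Varga, Greco, Yilmaz, Leclerc, Fontaine, Kapoor, Sato, Bianchi.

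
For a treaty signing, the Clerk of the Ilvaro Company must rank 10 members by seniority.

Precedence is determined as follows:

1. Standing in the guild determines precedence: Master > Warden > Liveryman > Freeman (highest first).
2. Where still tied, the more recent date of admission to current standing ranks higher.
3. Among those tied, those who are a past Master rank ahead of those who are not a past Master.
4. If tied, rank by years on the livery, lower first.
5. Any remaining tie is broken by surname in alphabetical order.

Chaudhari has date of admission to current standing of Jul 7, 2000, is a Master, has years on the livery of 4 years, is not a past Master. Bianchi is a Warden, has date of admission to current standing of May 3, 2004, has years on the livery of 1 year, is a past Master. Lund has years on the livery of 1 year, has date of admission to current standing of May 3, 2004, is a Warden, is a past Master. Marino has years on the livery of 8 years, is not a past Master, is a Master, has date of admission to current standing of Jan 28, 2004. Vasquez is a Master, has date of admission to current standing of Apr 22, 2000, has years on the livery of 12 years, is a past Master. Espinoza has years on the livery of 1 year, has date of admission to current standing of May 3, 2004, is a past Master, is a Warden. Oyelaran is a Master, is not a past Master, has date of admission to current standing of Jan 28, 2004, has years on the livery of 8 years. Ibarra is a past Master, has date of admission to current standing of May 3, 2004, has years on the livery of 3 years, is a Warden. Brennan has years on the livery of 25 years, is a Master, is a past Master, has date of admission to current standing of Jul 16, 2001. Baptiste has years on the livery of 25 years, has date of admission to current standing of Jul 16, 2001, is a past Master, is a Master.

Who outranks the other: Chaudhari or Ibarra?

By standing in the guild: Marino, Oyelaran, Baptiste, Brennan, Chaudhari and Vasquez (Master); then Bianchi, Espinoza, Lund and Ibarra (Warden).
Among Marino, Oyelaran, Baptiste, Brennan, Chaudhari and Vasquez, by date of admission to current standing (later first): Marino and Oyelaran (Jan 28, 2004) before Baptiste and Brennan (Jul 16, 2001) before Chaudhari (Jul 7, 2000) before Vasquez (Apr 22, 2000).
Marino and Oyelaran are each not a past Master, so the next rule applies.
Marino and Oyelaran both have years on the livery 8 years, so the next rule applies.
Among Marino and Oyelaran, alphabetically by surname: Marino before Oyelaran.
Baptiste and Brennan are each a past Master, so the next rule applies.
Baptiste and Brennan both have years on the livery 25 years, so the next rule applies.
Among Baptiste and Brennan, alphabetically by surname: Baptiste before Brennan.
Bianchi, Espinoza, Lund and Ibarra all have date of admission to current standing May 3, 2004, so the next rule applies.
Bianchi, Espinoza, Lund and Ibarra are each a past Master, so the next rule applies.
Among Bianchi, Espinoza, Lund and Ibarra, by years on the livery (lower first): Bianchi, Espinoza and Lund (1 year) before Ibarra (3 years).
Among Bianchi, Espinoza and Lund, alphabetically by surname: Bianchi before Espinoza before Lund.
So Chaudhari takes precedence.

Chaudhari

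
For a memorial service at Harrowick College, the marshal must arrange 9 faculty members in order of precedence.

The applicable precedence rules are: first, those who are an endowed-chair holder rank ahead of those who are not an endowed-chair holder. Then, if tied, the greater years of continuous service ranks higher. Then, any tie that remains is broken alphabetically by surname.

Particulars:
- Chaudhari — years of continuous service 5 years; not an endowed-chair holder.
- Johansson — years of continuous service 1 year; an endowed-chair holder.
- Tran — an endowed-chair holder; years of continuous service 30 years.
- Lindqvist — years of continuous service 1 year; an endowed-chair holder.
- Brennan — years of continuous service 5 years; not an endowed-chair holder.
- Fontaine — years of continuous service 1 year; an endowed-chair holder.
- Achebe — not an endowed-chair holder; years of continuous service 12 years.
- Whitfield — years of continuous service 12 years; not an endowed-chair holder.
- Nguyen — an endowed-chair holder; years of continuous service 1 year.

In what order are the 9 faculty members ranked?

By the first rule: Tran, Fontaine, Johansson, Lindqvist and Nguyen (each an endowed-chair holder); then Achebe, Whitfield, Brennan and Chaudhari (each not an endowed-chair holder).
Among Tran, Fontaine, Johansson, Lindqvist and Nguyen, by years of continuous service (higher first): Tran (30 years) before Fontaine, Johansson, Lindqvist and Nguyen (1 year).
Among Fontaine, Johansson, Lindqvist and Nguyen, alphabetically by surname: Fontaine before Johansson before Lindqvist before Nguyen.
Among Achebe, Whitfield, Brennan and Chaudhari, by years of continuous service (higher first): Achebe and Whitfield (12 years) before Brennan and Chaudhari (5 years).
Among Achebe and Whitfield, alphabetically by surname: Achebe before Whitfield.
Among Brennan and Chaudhari, alphabetically by surname: Brennan before Chaudhari.
Full order: Tran, Fontaine, Johansson, Lindqvist, Nguyen, Achebe, Whitfield, Brennan, Chaudhari.

Tran, Fontaine, Johansson, Lindqvist, Nguyen, Achebe, Whitfield, Brennan, Chaudhari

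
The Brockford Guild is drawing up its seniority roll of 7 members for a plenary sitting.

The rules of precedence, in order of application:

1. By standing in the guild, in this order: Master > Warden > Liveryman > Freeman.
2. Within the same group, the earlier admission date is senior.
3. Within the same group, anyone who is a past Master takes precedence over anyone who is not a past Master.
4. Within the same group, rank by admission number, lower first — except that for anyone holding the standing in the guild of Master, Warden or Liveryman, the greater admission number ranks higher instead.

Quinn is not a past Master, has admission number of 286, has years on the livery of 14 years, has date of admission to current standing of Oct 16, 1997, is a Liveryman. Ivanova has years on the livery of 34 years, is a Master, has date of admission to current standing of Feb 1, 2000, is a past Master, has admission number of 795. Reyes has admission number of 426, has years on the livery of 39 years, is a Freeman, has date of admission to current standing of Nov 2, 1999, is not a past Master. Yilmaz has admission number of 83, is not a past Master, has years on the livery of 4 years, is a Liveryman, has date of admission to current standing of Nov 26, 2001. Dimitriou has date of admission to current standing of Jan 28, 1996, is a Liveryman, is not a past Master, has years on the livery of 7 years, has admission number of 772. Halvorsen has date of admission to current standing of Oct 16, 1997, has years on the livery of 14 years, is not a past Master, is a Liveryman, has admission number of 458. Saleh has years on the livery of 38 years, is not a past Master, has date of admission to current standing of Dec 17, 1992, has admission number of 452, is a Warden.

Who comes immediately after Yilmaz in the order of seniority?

By standing in the guild: Ivanova (Master); then Saleh (Warden); then Dimitriou, Halvorsen, Quinn and Yilmaz (Liveryman); then Reyes (Freeman).
Among Dimitriou, Halvorsen, Quinn and Yilmaz, by date of admission to current standing (earlier first): Dimitriou (Jan 28, 1996) before Halvorsen and Quinn (Oct 16, 1997) before Yilmaz (Nov 26, 2001).
Halvorsen and Quinn are each not a past Master, so the next rule applies.
Among Halvorsen and Quinn, by admission number (higher first) (reversed rule for this group): Halvorsen (458) before Quinn (286).
Order: Ivanova, Saleh, Dimitriou, Halvorsen, Quinn, Yilmaz, Reyes.

Reyes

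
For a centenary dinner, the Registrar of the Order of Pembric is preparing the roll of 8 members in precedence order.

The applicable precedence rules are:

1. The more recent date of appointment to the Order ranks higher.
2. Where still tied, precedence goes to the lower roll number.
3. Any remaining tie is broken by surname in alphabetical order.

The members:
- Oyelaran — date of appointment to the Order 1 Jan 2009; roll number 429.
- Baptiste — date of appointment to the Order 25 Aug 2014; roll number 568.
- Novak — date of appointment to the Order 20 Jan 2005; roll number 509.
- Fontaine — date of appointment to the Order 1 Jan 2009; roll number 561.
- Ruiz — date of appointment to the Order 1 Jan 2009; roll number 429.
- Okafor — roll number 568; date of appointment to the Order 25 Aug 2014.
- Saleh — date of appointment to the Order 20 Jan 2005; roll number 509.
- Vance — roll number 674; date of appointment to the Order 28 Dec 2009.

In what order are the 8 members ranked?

Baptiste, Okafor, Vance, Oyelaran, Ruiz, Fontaine, Novak, Saleh

By date of appointment to the Order (later first): Baptiste and Okafor (both 25 Aug 2014); then Vance (28 Dec 2009); then Oyelaran, Ruiz and Fontaine (each 1 Jan 2009); then Novak and Saleh (both 20 Jan 2005).
Baptiste and Okafor both have roll number 568, so the next rule applies.
Among Baptiste and Okafor, alphabetically by surname: Baptiste before Okafor.
Among Oyelaran, Ruiz and Fontaine, by roll number (lower first): Oyelaran and Ruiz (429) before Fontaine (561).
Among Oyelaran and Ruiz, alphabetically by surname: Oyelaran before Ruiz.
Novak and Saleh both have roll number 509, so the next rule applies.
Among Novak and Saleh, alphabetically by surname: Novak before Saleh.
Full order: Baptiste, Okafor, Vance, Oyelaran, Ruiz, Fontaine, Novak, Saleh.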